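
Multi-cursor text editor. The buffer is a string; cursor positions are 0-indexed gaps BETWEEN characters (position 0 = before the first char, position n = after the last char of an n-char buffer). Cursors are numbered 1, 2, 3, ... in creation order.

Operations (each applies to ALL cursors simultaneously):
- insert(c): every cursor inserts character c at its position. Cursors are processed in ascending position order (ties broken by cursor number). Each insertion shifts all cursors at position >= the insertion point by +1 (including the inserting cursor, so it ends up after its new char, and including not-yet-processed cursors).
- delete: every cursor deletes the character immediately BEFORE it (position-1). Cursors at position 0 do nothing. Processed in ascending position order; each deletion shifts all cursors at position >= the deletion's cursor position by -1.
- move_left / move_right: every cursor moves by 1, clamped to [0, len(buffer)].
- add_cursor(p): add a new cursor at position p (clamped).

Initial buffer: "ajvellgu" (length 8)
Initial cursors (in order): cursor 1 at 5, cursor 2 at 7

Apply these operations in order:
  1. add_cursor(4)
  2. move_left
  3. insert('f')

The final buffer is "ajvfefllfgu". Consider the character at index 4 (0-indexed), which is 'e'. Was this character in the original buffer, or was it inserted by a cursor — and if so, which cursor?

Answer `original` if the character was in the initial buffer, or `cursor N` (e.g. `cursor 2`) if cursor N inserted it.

Answer: original

Derivation:
After op 1 (add_cursor(4)): buffer="ajvellgu" (len 8), cursors c3@4 c1@5 c2@7, authorship ........
After op 2 (move_left): buffer="ajvellgu" (len 8), cursors c3@3 c1@4 c2@6, authorship ........
After op 3 (insert('f')): buffer="ajvfefllfgu" (len 11), cursors c3@4 c1@6 c2@9, authorship ...3.1..2..
Authorship (.=original, N=cursor N): . . . 3 . 1 . . 2 . .
Index 4: author = original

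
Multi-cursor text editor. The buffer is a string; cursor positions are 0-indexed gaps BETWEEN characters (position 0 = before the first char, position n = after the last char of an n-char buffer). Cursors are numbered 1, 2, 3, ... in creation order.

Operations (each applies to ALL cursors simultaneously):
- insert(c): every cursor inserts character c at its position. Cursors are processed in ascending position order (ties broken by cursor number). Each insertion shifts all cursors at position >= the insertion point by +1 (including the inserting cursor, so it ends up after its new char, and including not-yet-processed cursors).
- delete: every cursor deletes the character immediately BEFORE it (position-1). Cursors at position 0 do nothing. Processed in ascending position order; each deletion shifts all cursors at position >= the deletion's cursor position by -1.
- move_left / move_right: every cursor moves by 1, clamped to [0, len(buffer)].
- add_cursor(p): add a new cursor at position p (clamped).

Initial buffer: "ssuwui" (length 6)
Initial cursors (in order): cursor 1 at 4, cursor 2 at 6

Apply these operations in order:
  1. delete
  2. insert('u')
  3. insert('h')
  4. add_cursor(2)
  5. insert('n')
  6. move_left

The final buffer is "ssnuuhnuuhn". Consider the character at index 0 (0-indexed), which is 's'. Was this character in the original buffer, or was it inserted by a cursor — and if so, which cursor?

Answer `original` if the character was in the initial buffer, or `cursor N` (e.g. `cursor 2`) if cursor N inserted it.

Answer: original

Derivation:
After op 1 (delete): buffer="ssuu" (len 4), cursors c1@3 c2@4, authorship ....
After op 2 (insert('u')): buffer="ssuuuu" (len 6), cursors c1@4 c2@6, authorship ...1.2
After op 3 (insert('h')): buffer="ssuuhuuh" (len 8), cursors c1@5 c2@8, authorship ...11.22
After op 4 (add_cursor(2)): buffer="ssuuhuuh" (len 8), cursors c3@2 c1@5 c2@8, authorship ...11.22
After op 5 (insert('n')): buffer="ssnuuhnuuhn" (len 11), cursors c3@3 c1@7 c2@11, authorship ..3.111.222
After op 6 (move_left): buffer="ssnuuhnuuhn" (len 11), cursors c3@2 c1@6 c2@10, authorship ..3.111.222
Authorship (.=original, N=cursor N): . . 3 . 1 1 1 . 2 2 2
Index 0: author = original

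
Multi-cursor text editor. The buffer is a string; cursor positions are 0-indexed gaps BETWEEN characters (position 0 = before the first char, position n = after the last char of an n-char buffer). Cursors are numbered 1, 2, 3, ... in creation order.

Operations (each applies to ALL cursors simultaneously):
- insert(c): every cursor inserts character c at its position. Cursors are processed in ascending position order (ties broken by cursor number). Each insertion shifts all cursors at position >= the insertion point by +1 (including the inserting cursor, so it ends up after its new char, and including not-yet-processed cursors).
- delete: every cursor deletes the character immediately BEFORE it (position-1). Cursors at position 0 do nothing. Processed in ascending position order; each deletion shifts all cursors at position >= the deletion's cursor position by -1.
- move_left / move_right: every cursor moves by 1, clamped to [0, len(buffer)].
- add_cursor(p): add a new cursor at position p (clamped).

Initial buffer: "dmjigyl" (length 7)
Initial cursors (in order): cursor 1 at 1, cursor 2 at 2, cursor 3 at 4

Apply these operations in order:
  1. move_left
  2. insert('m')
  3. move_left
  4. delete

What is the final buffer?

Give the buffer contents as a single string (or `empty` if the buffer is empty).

Answer: mmmmigyl

Derivation:
After op 1 (move_left): buffer="dmjigyl" (len 7), cursors c1@0 c2@1 c3@3, authorship .......
After op 2 (insert('m')): buffer="mdmmjmigyl" (len 10), cursors c1@1 c2@3 c3@6, authorship 1.2..3....
After op 3 (move_left): buffer="mdmmjmigyl" (len 10), cursors c1@0 c2@2 c3@5, authorship 1.2..3....
After op 4 (delete): buffer="mmmmigyl" (len 8), cursors c1@0 c2@1 c3@3, authorship 12.3....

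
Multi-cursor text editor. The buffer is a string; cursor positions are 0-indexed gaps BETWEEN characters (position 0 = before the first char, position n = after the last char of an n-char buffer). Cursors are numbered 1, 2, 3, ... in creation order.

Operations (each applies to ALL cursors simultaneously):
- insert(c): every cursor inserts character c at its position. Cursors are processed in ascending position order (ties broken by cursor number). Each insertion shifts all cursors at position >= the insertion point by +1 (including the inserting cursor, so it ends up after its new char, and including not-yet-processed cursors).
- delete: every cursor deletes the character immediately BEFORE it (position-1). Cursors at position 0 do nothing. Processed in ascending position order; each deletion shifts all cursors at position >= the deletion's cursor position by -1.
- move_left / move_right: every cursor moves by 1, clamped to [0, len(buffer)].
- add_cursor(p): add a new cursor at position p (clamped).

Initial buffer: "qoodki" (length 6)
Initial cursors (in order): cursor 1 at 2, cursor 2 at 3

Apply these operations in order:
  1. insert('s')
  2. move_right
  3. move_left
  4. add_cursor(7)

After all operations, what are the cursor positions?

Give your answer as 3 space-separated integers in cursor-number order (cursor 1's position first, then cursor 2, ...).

Answer: 3 5 7

Derivation:
After op 1 (insert('s')): buffer="qososdki" (len 8), cursors c1@3 c2@5, authorship ..1.2...
After op 2 (move_right): buffer="qososdki" (len 8), cursors c1@4 c2@6, authorship ..1.2...
After op 3 (move_left): buffer="qososdki" (len 8), cursors c1@3 c2@5, authorship ..1.2...
After op 4 (add_cursor(7)): buffer="qososdki" (len 8), cursors c1@3 c2@5 c3@7, authorship ..1.2...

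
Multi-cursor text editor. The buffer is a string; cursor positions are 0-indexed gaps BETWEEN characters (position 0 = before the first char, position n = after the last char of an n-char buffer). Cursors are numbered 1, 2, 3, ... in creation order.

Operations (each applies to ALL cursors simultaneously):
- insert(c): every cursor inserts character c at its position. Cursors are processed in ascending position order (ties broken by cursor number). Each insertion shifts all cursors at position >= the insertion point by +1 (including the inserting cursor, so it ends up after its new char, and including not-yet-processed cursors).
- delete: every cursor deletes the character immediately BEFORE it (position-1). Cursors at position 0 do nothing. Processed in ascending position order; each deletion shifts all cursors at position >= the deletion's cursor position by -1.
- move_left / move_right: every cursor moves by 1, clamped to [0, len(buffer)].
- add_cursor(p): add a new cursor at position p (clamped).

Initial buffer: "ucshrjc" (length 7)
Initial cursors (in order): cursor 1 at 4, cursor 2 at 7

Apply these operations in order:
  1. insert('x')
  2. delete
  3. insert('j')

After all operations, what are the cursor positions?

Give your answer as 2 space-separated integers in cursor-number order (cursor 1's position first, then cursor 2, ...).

Answer: 5 9

Derivation:
After op 1 (insert('x')): buffer="ucshxrjcx" (len 9), cursors c1@5 c2@9, authorship ....1...2
After op 2 (delete): buffer="ucshrjc" (len 7), cursors c1@4 c2@7, authorship .......
After op 3 (insert('j')): buffer="ucshjrjcj" (len 9), cursors c1@5 c2@9, authorship ....1...2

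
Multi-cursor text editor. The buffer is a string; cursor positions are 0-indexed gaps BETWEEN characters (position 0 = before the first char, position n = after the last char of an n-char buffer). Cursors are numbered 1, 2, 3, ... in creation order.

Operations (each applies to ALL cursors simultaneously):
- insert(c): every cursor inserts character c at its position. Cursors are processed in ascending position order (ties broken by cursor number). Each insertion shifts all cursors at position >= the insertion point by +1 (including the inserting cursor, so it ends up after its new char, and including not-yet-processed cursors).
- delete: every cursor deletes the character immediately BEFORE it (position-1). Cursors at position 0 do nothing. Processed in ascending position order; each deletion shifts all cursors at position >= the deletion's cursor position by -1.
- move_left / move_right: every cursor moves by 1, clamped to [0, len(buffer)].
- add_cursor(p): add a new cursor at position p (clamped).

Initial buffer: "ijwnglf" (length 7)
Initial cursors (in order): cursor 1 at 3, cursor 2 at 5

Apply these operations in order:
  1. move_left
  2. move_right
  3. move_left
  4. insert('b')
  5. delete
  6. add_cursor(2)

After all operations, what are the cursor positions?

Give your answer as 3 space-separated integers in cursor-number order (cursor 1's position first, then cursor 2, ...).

After op 1 (move_left): buffer="ijwnglf" (len 7), cursors c1@2 c2@4, authorship .......
After op 2 (move_right): buffer="ijwnglf" (len 7), cursors c1@3 c2@5, authorship .......
After op 3 (move_left): buffer="ijwnglf" (len 7), cursors c1@2 c2@4, authorship .......
After op 4 (insert('b')): buffer="ijbwnbglf" (len 9), cursors c1@3 c2@6, authorship ..1..2...
After op 5 (delete): buffer="ijwnglf" (len 7), cursors c1@2 c2@4, authorship .......
After op 6 (add_cursor(2)): buffer="ijwnglf" (len 7), cursors c1@2 c3@2 c2@4, authorship .......

Answer: 2 4 2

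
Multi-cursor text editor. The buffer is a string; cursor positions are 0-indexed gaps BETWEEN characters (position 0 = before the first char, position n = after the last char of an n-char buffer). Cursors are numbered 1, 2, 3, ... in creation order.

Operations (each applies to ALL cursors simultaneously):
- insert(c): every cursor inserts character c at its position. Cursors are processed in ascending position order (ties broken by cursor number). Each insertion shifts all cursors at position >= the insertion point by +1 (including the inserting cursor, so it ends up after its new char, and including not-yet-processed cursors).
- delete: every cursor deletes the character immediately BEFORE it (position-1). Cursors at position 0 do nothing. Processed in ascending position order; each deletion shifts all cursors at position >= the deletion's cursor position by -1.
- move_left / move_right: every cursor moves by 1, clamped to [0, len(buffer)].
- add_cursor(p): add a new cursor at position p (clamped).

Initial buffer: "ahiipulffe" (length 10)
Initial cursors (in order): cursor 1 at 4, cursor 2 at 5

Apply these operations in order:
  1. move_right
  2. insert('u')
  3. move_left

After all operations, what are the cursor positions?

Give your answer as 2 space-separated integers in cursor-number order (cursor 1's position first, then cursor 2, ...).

After op 1 (move_right): buffer="ahiipulffe" (len 10), cursors c1@5 c2@6, authorship ..........
After op 2 (insert('u')): buffer="ahiipuuulffe" (len 12), cursors c1@6 c2@8, authorship .....1.2....
After op 3 (move_left): buffer="ahiipuuulffe" (len 12), cursors c1@5 c2@7, authorship .....1.2....

Answer: 5 7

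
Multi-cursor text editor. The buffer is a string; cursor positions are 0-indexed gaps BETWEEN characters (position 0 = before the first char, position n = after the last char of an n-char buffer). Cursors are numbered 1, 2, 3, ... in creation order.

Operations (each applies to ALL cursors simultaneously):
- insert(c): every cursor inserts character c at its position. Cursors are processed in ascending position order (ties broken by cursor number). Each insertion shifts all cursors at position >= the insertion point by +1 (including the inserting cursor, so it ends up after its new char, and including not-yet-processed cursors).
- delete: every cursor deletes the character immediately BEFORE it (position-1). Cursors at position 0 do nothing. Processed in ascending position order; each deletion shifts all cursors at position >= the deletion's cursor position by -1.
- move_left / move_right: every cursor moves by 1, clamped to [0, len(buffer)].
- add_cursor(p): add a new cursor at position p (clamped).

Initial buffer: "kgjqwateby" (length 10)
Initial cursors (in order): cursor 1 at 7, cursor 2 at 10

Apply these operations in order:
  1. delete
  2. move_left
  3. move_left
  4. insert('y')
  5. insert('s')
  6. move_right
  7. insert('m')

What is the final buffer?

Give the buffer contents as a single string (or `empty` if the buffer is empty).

After op 1 (delete): buffer="kgjqwaeb" (len 8), cursors c1@6 c2@8, authorship ........
After op 2 (move_left): buffer="kgjqwaeb" (len 8), cursors c1@5 c2@7, authorship ........
After op 3 (move_left): buffer="kgjqwaeb" (len 8), cursors c1@4 c2@6, authorship ........
After op 4 (insert('y')): buffer="kgjqywayeb" (len 10), cursors c1@5 c2@8, authorship ....1..2..
After op 5 (insert('s')): buffer="kgjqyswayseb" (len 12), cursors c1@6 c2@10, authorship ....11..22..
After op 6 (move_right): buffer="kgjqyswayseb" (len 12), cursors c1@7 c2@11, authorship ....11..22..
After op 7 (insert('m')): buffer="kgjqyswmaysemb" (len 14), cursors c1@8 c2@13, authorship ....11.1.22.2.

Answer: kgjqyswmaysemb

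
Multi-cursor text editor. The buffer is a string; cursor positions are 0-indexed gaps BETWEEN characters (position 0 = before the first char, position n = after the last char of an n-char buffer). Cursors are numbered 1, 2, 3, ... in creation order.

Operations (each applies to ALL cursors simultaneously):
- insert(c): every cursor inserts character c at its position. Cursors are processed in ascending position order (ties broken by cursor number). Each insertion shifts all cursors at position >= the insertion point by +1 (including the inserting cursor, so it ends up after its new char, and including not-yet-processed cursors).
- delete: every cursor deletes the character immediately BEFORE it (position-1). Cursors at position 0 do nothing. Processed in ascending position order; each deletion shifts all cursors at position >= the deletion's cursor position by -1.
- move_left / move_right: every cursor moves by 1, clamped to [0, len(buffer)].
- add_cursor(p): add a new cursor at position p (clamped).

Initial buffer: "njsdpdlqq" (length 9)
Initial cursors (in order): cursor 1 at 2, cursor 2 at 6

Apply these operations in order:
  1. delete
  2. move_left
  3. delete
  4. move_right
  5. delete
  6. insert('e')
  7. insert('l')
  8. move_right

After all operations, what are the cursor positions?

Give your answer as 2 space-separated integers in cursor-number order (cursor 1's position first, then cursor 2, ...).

Answer: 3 6

Derivation:
After op 1 (delete): buffer="nsdplqq" (len 7), cursors c1@1 c2@4, authorship .......
After op 2 (move_left): buffer="nsdplqq" (len 7), cursors c1@0 c2@3, authorship .......
After op 3 (delete): buffer="nsplqq" (len 6), cursors c1@0 c2@2, authorship ......
After op 4 (move_right): buffer="nsplqq" (len 6), cursors c1@1 c2@3, authorship ......
After op 5 (delete): buffer="slqq" (len 4), cursors c1@0 c2@1, authorship ....
After op 6 (insert('e')): buffer="eselqq" (len 6), cursors c1@1 c2@3, authorship 1.2...
After op 7 (insert('l')): buffer="elsellqq" (len 8), cursors c1@2 c2@5, authorship 11.22...
After op 8 (move_right): buffer="elsellqq" (len 8), cursors c1@3 c2@6, authorship 11.22...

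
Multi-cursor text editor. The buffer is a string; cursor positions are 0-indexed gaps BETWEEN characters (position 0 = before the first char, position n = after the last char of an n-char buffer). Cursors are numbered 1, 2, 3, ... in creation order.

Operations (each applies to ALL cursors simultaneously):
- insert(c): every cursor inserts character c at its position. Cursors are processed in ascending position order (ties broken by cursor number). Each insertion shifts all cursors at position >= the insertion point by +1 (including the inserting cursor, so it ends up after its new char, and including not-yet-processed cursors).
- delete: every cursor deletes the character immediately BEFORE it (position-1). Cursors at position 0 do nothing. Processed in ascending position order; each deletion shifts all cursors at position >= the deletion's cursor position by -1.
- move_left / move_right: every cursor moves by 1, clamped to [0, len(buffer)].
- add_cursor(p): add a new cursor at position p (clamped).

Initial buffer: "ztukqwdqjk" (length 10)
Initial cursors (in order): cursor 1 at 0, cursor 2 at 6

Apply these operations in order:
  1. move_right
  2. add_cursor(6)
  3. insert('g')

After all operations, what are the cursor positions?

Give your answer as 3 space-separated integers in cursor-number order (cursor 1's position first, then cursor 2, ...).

Answer: 2 10 8

Derivation:
After op 1 (move_right): buffer="ztukqwdqjk" (len 10), cursors c1@1 c2@7, authorship ..........
After op 2 (add_cursor(6)): buffer="ztukqwdqjk" (len 10), cursors c1@1 c3@6 c2@7, authorship ..........
After op 3 (insert('g')): buffer="zgtukqwgdgqjk" (len 13), cursors c1@2 c3@8 c2@10, authorship .1.....3.2...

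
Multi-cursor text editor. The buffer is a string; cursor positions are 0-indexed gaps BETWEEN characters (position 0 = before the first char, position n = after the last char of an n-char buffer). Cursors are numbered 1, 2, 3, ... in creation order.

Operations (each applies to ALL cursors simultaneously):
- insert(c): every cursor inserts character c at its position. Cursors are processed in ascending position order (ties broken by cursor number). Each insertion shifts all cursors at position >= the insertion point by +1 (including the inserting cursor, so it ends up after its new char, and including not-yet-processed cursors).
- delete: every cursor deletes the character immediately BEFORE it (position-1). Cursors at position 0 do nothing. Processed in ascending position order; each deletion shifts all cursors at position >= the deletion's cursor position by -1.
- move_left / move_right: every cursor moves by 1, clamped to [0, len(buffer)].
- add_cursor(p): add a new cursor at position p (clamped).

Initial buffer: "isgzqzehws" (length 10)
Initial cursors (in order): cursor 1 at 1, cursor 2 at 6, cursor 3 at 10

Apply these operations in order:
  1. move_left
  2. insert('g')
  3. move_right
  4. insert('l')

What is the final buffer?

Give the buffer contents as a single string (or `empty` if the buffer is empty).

After op 1 (move_left): buffer="isgzqzehws" (len 10), cursors c1@0 c2@5 c3@9, authorship ..........
After op 2 (insert('g')): buffer="gisgzqgzehwgs" (len 13), cursors c1@1 c2@7 c3@12, authorship 1.....2....3.
After op 3 (move_right): buffer="gisgzqgzehwgs" (len 13), cursors c1@2 c2@8 c3@13, authorship 1.....2....3.
After op 4 (insert('l')): buffer="gilsgzqgzlehwgsl" (len 16), cursors c1@3 c2@10 c3@16, authorship 1.1....2.2...3.3

Answer: gilsgzqgzlehwgsl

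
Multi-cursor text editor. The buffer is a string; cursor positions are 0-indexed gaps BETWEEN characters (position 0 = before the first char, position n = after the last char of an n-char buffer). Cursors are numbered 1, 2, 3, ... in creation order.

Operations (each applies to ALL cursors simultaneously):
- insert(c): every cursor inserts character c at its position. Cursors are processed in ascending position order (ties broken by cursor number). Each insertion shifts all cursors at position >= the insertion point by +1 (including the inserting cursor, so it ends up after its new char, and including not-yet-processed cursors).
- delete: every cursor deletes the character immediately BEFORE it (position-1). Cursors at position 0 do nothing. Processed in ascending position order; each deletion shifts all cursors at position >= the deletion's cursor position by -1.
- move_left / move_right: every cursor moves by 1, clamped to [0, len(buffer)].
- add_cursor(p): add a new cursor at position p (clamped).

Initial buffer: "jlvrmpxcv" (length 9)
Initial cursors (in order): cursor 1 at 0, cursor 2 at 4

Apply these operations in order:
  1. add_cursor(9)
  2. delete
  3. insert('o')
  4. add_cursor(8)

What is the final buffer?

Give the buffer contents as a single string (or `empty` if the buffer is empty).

Answer: ojlvompxco

Derivation:
After op 1 (add_cursor(9)): buffer="jlvrmpxcv" (len 9), cursors c1@0 c2@4 c3@9, authorship .........
After op 2 (delete): buffer="jlvmpxc" (len 7), cursors c1@0 c2@3 c3@7, authorship .......
After op 3 (insert('o')): buffer="ojlvompxco" (len 10), cursors c1@1 c2@5 c3@10, authorship 1...2....3
After op 4 (add_cursor(8)): buffer="ojlvompxco" (len 10), cursors c1@1 c2@5 c4@8 c3@10, authorship 1...2....3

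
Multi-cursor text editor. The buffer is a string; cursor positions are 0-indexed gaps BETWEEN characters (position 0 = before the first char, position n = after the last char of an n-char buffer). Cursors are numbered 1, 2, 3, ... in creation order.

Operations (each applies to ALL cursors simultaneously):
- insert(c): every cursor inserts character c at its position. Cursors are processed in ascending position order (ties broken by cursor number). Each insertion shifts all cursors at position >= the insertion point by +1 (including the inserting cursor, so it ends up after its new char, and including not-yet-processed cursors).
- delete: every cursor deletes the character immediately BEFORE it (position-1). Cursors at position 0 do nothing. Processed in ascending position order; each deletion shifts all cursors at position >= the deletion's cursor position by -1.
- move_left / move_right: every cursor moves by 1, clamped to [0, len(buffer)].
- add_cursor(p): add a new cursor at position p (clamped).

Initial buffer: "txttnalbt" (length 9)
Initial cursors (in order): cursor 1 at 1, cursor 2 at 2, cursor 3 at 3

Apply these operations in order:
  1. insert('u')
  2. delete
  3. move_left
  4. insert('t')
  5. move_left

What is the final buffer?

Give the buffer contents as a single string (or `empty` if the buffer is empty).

After op 1 (insert('u')): buffer="tuxututnalbt" (len 12), cursors c1@2 c2@4 c3@6, authorship .1.2.3......
After op 2 (delete): buffer="txttnalbt" (len 9), cursors c1@1 c2@2 c3@3, authorship .........
After op 3 (move_left): buffer="txttnalbt" (len 9), cursors c1@0 c2@1 c3@2, authorship .........
After op 4 (insert('t')): buffer="tttxtttnalbt" (len 12), cursors c1@1 c2@3 c3@5, authorship 1.2.3.......
After op 5 (move_left): buffer="tttxtttnalbt" (len 12), cursors c1@0 c2@2 c3@4, authorship 1.2.3.......

Answer: tttxtttnalbt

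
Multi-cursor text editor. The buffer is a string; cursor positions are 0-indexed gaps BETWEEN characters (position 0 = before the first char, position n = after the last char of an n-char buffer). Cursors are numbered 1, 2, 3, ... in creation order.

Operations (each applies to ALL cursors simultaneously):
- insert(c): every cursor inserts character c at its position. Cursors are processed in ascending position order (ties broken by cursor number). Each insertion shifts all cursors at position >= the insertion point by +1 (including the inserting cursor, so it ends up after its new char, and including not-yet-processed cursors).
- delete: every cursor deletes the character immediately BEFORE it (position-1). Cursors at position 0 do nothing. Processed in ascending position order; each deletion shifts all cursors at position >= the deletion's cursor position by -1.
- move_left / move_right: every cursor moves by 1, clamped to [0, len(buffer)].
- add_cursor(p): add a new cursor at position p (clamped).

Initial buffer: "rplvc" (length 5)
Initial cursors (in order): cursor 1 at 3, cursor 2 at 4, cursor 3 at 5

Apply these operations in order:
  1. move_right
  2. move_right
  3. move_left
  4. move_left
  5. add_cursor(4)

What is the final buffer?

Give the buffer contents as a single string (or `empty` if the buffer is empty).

After op 1 (move_right): buffer="rplvc" (len 5), cursors c1@4 c2@5 c3@5, authorship .....
After op 2 (move_right): buffer="rplvc" (len 5), cursors c1@5 c2@5 c3@5, authorship .....
After op 3 (move_left): buffer="rplvc" (len 5), cursors c1@4 c2@4 c3@4, authorship .....
After op 4 (move_left): buffer="rplvc" (len 5), cursors c1@3 c2@3 c3@3, authorship .....
After op 5 (add_cursor(4)): buffer="rplvc" (len 5), cursors c1@3 c2@3 c3@3 c4@4, authorship .....

Answer: rplvc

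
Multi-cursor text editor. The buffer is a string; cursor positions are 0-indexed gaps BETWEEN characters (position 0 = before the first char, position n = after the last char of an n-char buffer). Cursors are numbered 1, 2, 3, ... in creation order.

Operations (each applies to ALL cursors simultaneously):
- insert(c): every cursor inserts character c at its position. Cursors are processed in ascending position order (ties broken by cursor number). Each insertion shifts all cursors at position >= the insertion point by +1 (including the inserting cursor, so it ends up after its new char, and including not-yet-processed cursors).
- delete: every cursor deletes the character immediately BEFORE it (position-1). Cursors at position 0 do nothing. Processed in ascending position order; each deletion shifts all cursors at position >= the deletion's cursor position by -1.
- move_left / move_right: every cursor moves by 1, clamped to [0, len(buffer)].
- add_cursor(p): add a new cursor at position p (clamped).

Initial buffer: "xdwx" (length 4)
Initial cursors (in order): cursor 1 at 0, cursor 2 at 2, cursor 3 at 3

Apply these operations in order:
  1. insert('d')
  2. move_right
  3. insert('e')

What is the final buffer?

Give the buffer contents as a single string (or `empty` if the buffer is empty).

Answer: dxeddwedxe

Derivation:
After op 1 (insert('d')): buffer="dxddwdx" (len 7), cursors c1@1 c2@4 c3@6, authorship 1..2.3.
After op 2 (move_right): buffer="dxddwdx" (len 7), cursors c1@2 c2@5 c3@7, authorship 1..2.3.
After op 3 (insert('e')): buffer="dxeddwedxe" (len 10), cursors c1@3 c2@7 c3@10, authorship 1.1.2.23.3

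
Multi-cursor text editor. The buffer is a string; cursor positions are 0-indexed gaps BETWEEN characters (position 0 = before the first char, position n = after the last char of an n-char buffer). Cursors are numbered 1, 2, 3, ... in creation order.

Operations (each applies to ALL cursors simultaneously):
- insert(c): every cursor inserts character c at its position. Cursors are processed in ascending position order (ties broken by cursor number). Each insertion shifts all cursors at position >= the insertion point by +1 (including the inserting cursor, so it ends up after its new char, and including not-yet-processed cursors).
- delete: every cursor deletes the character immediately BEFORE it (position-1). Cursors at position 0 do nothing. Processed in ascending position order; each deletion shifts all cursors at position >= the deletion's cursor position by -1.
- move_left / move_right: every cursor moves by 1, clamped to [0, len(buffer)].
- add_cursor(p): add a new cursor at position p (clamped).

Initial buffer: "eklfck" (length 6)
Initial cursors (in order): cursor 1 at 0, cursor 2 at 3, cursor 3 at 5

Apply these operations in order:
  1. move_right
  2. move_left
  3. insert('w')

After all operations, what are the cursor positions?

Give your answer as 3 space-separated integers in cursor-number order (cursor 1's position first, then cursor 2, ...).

Answer: 1 5 8

Derivation:
After op 1 (move_right): buffer="eklfck" (len 6), cursors c1@1 c2@4 c3@6, authorship ......
After op 2 (move_left): buffer="eklfck" (len 6), cursors c1@0 c2@3 c3@5, authorship ......
After op 3 (insert('w')): buffer="weklwfcwk" (len 9), cursors c1@1 c2@5 c3@8, authorship 1...2..3.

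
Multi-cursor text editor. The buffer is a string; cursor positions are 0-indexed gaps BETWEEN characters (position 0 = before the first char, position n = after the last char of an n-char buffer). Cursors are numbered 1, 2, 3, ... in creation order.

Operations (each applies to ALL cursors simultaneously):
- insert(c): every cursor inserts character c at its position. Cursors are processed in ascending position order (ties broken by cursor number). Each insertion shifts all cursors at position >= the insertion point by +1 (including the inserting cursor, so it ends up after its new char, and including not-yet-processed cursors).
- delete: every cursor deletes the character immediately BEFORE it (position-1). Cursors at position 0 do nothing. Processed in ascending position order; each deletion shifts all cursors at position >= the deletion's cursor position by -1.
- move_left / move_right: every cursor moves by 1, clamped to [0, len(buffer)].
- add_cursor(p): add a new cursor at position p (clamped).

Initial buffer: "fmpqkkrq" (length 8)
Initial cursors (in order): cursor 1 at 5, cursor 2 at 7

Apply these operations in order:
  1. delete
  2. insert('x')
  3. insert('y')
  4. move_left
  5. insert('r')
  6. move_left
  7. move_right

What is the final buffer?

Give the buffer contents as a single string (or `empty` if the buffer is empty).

Answer: fmpqxrykxryq

Derivation:
After op 1 (delete): buffer="fmpqkq" (len 6), cursors c1@4 c2@5, authorship ......
After op 2 (insert('x')): buffer="fmpqxkxq" (len 8), cursors c1@5 c2@7, authorship ....1.2.
After op 3 (insert('y')): buffer="fmpqxykxyq" (len 10), cursors c1@6 c2@9, authorship ....11.22.
After op 4 (move_left): buffer="fmpqxykxyq" (len 10), cursors c1@5 c2@8, authorship ....11.22.
After op 5 (insert('r')): buffer="fmpqxrykxryq" (len 12), cursors c1@6 c2@10, authorship ....111.222.
After op 6 (move_left): buffer="fmpqxrykxryq" (len 12), cursors c1@5 c2@9, authorship ....111.222.
After op 7 (move_right): buffer="fmpqxrykxryq" (len 12), cursors c1@6 c2@10, authorship ....111.222.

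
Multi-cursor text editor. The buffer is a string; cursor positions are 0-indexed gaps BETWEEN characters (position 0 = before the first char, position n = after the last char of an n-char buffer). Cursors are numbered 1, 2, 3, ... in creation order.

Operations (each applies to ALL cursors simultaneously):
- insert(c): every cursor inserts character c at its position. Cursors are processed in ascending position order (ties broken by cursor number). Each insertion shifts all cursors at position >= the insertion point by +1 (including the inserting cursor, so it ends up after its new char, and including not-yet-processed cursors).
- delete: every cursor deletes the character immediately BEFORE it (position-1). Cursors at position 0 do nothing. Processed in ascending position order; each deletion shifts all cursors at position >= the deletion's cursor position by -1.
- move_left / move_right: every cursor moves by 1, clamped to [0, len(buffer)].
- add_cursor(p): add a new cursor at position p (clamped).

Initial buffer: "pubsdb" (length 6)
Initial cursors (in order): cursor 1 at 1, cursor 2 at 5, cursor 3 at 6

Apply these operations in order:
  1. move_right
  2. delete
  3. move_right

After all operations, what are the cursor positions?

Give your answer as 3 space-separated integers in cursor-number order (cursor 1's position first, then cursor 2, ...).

After op 1 (move_right): buffer="pubsdb" (len 6), cursors c1@2 c2@6 c3@6, authorship ......
After op 2 (delete): buffer="pbs" (len 3), cursors c1@1 c2@3 c3@3, authorship ...
After op 3 (move_right): buffer="pbs" (len 3), cursors c1@2 c2@3 c3@3, authorship ...

Answer: 2 3 3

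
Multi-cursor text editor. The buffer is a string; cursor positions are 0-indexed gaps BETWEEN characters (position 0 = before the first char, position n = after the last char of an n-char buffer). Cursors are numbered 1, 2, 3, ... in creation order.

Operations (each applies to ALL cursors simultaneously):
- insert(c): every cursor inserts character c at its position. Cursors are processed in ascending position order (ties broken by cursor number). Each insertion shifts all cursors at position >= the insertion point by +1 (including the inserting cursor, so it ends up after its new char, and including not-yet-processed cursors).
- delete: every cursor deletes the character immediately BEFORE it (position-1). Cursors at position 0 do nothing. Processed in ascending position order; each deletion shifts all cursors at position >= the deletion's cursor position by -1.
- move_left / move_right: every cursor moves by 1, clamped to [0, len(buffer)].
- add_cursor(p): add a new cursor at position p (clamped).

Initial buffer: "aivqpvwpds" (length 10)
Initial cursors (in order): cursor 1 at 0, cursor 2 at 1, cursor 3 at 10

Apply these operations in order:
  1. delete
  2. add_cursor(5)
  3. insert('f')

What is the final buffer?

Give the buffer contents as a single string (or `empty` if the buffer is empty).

After op 1 (delete): buffer="ivqpvwpd" (len 8), cursors c1@0 c2@0 c3@8, authorship ........
After op 2 (add_cursor(5)): buffer="ivqpvwpd" (len 8), cursors c1@0 c2@0 c4@5 c3@8, authorship ........
After op 3 (insert('f')): buffer="ffivqpvfwpdf" (len 12), cursors c1@2 c2@2 c4@8 c3@12, authorship 12.....4...3

Answer: ffivqpvfwpdf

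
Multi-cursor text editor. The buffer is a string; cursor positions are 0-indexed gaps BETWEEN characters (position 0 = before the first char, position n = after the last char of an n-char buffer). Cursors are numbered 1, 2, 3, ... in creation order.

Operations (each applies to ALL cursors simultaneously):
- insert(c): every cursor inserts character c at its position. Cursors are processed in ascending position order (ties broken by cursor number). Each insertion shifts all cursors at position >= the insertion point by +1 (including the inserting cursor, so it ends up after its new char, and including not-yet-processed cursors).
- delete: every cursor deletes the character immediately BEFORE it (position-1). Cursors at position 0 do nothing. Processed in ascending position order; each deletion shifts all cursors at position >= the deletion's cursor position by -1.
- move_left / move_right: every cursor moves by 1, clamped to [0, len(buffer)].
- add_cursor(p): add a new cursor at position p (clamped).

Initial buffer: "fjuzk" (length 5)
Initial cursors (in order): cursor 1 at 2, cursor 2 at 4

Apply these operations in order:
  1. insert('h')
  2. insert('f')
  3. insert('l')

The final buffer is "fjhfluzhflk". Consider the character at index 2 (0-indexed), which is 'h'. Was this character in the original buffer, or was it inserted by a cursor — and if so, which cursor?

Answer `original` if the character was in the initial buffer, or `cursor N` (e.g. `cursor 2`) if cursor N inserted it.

After op 1 (insert('h')): buffer="fjhuzhk" (len 7), cursors c1@3 c2@6, authorship ..1..2.
After op 2 (insert('f')): buffer="fjhfuzhfk" (len 9), cursors c1@4 c2@8, authorship ..11..22.
After op 3 (insert('l')): buffer="fjhfluzhflk" (len 11), cursors c1@5 c2@10, authorship ..111..222.
Authorship (.=original, N=cursor N): . . 1 1 1 . . 2 2 2 .
Index 2: author = 1

Answer: cursor 1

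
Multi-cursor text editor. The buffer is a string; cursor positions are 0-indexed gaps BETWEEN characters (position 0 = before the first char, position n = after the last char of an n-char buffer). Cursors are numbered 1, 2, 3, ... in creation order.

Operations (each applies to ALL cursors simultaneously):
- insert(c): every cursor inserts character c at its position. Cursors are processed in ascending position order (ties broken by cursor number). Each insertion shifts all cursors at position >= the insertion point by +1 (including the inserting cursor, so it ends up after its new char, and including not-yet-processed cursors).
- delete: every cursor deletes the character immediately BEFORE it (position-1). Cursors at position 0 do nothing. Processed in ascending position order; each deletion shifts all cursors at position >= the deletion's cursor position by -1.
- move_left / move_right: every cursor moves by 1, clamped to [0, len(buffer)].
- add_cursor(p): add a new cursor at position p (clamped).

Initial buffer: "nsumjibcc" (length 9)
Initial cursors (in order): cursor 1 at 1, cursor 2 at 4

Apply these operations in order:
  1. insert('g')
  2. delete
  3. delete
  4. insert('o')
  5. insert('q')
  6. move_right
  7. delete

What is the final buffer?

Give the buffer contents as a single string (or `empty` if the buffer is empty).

After op 1 (insert('g')): buffer="ngsumgjibcc" (len 11), cursors c1@2 c2@6, authorship .1...2.....
After op 2 (delete): buffer="nsumjibcc" (len 9), cursors c1@1 c2@4, authorship .........
After op 3 (delete): buffer="sujibcc" (len 7), cursors c1@0 c2@2, authorship .......
After op 4 (insert('o')): buffer="osuojibcc" (len 9), cursors c1@1 c2@4, authorship 1..2.....
After op 5 (insert('q')): buffer="oqsuoqjibcc" (len 11), cursors c1@2 c2@6, authorship 11..22.....
After op 6 (move_right): buffer="oqsuoqjibcc" (len 11), cursors c1@3 c2@7, authorship 11..22.....
After op 7 (delete): buffer="oquoqibcc" (len 9), cursors c1@2 c2@5, authorship 11.22....

Answer: oquoqibcc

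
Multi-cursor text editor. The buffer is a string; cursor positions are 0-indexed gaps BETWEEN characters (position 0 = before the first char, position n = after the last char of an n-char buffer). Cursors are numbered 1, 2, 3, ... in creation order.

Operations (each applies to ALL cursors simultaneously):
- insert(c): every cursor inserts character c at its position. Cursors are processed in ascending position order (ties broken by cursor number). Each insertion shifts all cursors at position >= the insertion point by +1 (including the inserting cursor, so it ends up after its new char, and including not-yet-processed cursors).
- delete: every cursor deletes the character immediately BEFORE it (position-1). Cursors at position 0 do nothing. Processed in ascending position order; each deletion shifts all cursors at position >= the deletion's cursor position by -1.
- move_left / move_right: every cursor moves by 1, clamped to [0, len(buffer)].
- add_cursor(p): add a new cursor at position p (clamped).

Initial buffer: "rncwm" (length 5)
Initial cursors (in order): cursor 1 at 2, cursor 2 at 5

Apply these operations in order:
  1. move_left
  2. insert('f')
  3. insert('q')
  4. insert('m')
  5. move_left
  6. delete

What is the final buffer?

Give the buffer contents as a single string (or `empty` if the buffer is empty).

Answer: rfmncwfmm

Derivation:
After op 1 (move_left): buffer="rncwm" (len 5), cursors c1@1 c2@4, authorship .....
After op 2 (insert('f')): buffer="rfncwfm" (len 7), cursors c1@2 c2@6, authorship .1...2.
After op 3 (insert('q')): buffer="rfqncwfqm" (len 9), cursors c1@3 c2@8, authorship .11...22.
After op 4 (insert('m')): buffer="rfqmncwfqmm" (len 11), cursors c1@4 c2@10, authorship .111...222.
After op 5 (move_left): buffer="rfqmncwfqmm" (len 11), cursors c1@3 c2@9, authorship .111...222.
After op 6 (delete): buffer="rfmncwfmm" (len 9), cursors c1@2 c2@7, authorship .11...22.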